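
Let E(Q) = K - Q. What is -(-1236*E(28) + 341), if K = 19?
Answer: -11465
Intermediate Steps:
E(Q) = 19 - Q
-(-1236*E(28) + 341) = -(-1236*(19 - 1*28) + 341) = -(-1236*(19 - 28) + 341) = -(-1236*(-9) + 341) = -(11124 + 341) = -1*11465 = -11465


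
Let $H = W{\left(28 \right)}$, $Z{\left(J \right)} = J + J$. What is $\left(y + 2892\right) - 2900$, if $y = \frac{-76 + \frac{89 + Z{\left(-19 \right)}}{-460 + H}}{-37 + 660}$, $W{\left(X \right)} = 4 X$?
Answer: $- \frac{586977}{72268} \approx -8.1222$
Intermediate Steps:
$Z{\left(J \right)} = 2 J$
$H = 112$ ($H = 4 \cdot 28 = 112$)
$y = - \frac{8833}{72268}$ ($y = \frac{-76 + \frac{89 + 2 \left(-19\right)}{-460 + 112}}{-37 + 660} = \frac{-76 + \frac{89 - 38}{-348}}{623} = \left(-76 + 51 \left(- \frac{1}{348}\right)\right) \frac{1}{623} = \left(-76 - \frac{17}{116}\right) \frac{1}{623} = \left(- \frac{8833}{116}\right) \frac{1}{623} = - \frac{8833}{72268} \approx -0.12223$)
$\left(y + 2892\right) - 2900 = \left(- \frac{8833}{72268} + 2892\right) - 2900 = \frac{208990223}{72268} - 2900 = - \frac{586977}{72268}$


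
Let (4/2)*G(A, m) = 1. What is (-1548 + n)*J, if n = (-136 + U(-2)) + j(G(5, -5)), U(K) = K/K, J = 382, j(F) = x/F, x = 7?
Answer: -637558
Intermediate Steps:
G(A, m) = ½ (G(A, m) = (½)*1 = ½)
j(F) = 7/F
U(K) = 1
n = -121 (n = (-136 + 1) + 7/(½) = -135 + 7*2 = -135 + 14 = -121)
(-1548 + n)*J = (-1548 - 121)*382 = -1669*382 = -637558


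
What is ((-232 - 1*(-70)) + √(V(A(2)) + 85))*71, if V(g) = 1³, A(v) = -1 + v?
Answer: -11502 + 71*√86 ≈ -10844.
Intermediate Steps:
V(g) = 1
((-232 - 1*(-70)) + √(V(A(2)) + 85))*71 = ((-232 - 1*(-70)) + √(1 + 85))*71 = ((-232 + 70) + √86)*71 = (-162 + √86)*71 = -11502 + 71*√86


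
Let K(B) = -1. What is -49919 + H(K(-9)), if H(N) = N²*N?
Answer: -49920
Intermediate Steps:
H(N) = N³
-49919 + H(K(-9)) = -49919 + (-1)³ = -49919 - 1 = -49920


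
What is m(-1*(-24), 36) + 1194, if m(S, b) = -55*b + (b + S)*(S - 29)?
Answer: -1086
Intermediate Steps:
m(S, b) = -55*b + (-29 + S)*(S + b) (m(S, b) = -55*b + (S + b)*(-29 + S) = -55*b + (-29 + S)*(S + b))
m(-1*(-24), 36) + 1194 = ((-1*(-24))² - 84*36 - (-29)*(-24) - 1*(-24)*36) + 1194 = (24² - 3024 - 29*24 + 24*36) + 1194 = (576 - 3024 - 696 + 864) + 1194 = -2280 + 1194 = -1086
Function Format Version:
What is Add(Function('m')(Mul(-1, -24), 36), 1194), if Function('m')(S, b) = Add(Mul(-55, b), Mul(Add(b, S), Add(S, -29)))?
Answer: -1086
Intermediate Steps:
Function('m')(S, b) = Add(Mul(-55, b), Mul(Add(-29, S), Add(S, b))) (Function('m')(S, b) = Add(Mul(-55, b), Mul(Add(S, b), Add(-29, S))) = Add(Mul(-55, b), Mul(Add(-29, S), Add(S, b))))
Add(Function('m')(Mul(-1, -24), 36), 1194) = Add(Add(Pow(Mul(-1, -24), 2), Mul(-84, 36), Mul(-29, Mul(-1, -24)), Mul(Mul(-1, -24), 36)), 1194) = Add(Add(Pow(24, 2), -3024, Mul(-29, 24), Mul(24, 36)), 1194) = Add(Add(576, -3024, -696, 864), 1194) = Add(-2280, 1194) = -1086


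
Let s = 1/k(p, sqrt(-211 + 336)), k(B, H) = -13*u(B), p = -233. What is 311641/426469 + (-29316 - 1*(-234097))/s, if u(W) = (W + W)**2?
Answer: -246542793736487451/426469 ≈ -5.7810e+11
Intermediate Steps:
u(W) = 4*W**2 (u(W) = (2*W)**2 = 4*W**2)
k(B, H) = -52*B**2
s = -1/2823028 (s = 1/(-52*(-233)**2) = 1/(-52*54289) = 1/(-2823028) = -1/2823028 ≈ -3.5423e-7)
311641/426469 + (-29316 - 1*(-234097))/s = 311641/426469 + (-29316 - 1*(-234097))/(-1/2823028) = 311641*(1/426469) + (-29316 + 234097)*(-2823028) = 311641/426469 + 204781*(-2823028) = 311641/426469 - 578102496868 = -246542793736487451/426469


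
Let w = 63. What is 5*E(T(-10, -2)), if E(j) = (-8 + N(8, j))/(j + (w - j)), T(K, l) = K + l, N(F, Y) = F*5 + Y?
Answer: 100/63 ≈ 1.5873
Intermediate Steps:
N(F, Y) = Y + 5*F (N(F, Y) = 5*F + Y = Y + 5*F)
E(j) = 32/63 + j/63 (E(j) = (-8 + (j + 5*8))/(j + (63 - j)) = (-8 + (j + 40))/63 = (-8 + (40 + j))*(1/63) = (32 + j)*(1/63) = 32/63 + j/63)
5*E(T(-10, -2)) = 5*(32/63 + (-10 - 2)/63) = 5*(32/63 + (1/63)*(-12)) = 5*(32/63 - 4/21) = 5*(20/63) = 100/63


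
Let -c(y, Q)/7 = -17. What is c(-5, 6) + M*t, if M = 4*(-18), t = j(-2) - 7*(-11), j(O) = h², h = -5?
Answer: -7225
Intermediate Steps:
j(O) = 25 (j(O) = (-5)² = 25)
c(y, Q) = 119 (c(y, Q) = -7*(-17) = 119)
t = 102 (t = 25 - 7*(-11) = 25 + 77 = 102)
M = -72
c(-5, 6) + M*t = 119 - 72*102 = 119 - 7344 = -7225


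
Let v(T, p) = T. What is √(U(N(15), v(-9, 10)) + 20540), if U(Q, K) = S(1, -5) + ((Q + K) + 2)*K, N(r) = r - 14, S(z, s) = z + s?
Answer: √20590 ≈ 143.49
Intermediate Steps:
S(z, s) = s + z
N(r) = -14 + r
U(Q, K) = -4 + K*(2 + K + Q) (U(Q, K) = (-5 + 1) + ((Q + K) + 2)*K = -4 + ((K + Q) + 2)*K = -4 + (2 + K + Q)*K = -4 + K*(2 + K + Q))
√(U(N(15), v(-9, 10)) + 20540) = √((-4 + (-9)² + 2*(-9) - 9*(-14 + 15)) + 20540) = √((-4 + 81 - 18 - 9*1) + 20540) = √((-4 + 81 - 18 - 9) + 20540) = √(50 + 20540) = √20590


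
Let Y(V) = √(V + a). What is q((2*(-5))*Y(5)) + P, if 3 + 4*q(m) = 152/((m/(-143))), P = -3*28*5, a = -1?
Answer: -2981/20 ≈ -149.05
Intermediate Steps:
Y(V) = √(-1 + V) (Y(V) = √(V - 1) = √(-1 + V))
P = -420 (P = -84*5 = -420)
q(m) = -¾ - 5434/m (q(m) = -¾ + (152/((m/(-143))))/4 = -¾ + (152/((m*(-1/143))))/4 = -¾ + (152/((-m/143)))/4 = -¾ + (152*(-143/m))/4 = -¾ + (-21736/m)/4 = -¾ - 5434/m)
q((2*(-5))*Y(5)) + P = (-¾ - 5434*(-1/(10*√(-1 + 5)))) - 420 = (-¾ - 5434/((-10*√4))) - 420 = (-¾ - 5434/((-10*2))) - 420 = (-¾ - 5434/(-20)) - 420 = (-¾ - 5434*(-1/20)) - 420 = (-¾ + 2717/10) - 420 = 5419/20 - 420 = -2981/20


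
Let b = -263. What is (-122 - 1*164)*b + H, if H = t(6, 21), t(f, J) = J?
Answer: 75239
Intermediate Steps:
H = 21
(-122 - 1*164)*b + H = (-122 - 1*164)*(-263) + 21 = (-122 - 164)*(-263) + 21 = -286*(-263) + 21 = 75218 + 21 = 75239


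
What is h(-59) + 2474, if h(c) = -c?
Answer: 2533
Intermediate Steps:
h(-59) + 2474 = -1*(-59) + 2474 = 59 + 2474 = 2533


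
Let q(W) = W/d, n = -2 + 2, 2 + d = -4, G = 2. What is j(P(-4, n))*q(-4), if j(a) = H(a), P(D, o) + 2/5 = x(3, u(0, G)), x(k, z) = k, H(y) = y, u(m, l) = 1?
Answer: 26/15 ≈ 1.7333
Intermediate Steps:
d = -6 (d = -2 - 4 = -6)
n = 0
P(D, o) = 13/5 (P(D, o) = -⅖ + 3 = 13/5)
q(W) = -W/6 (q(W) = W/(-6) = W*(-⅙) = -W/6)
j(a) = a
j(P(-4, n))*q(-4) = 13*(-⅙*(-4))/5 = (13/5)*(⅔) = 26/15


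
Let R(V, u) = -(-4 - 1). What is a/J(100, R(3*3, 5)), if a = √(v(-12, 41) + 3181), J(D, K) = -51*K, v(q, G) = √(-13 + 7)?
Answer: -√(3181 + I*√6)/255 ≈ -0.22118 - 8.5158e-5*I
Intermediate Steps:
v(q, G) = I*√6 (v(q, G) = √(-6) = I*√6)
R(V, u) = 5 (R(V, u) = -1*(-5) = 5)
a = √(3181 + I*√6) (a = √(I*√6 + 3181) = √(3181 + I*√6) ≈ 56.4 + 0.0217*I)
a/J(100, R(3*3, 5)) = √(3181 + I*√6)/((-51*5)) = √(3181 + I*√6)/(-255) = √(3181 + I*√6)*(-1/255) = -√(3181 + I*√6)/255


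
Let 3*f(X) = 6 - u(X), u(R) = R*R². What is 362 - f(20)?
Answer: 9080/3 ≈ 3026.7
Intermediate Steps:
u(R) = R³
f(X) = 2 - X³/3 (f(X) = (6 - X³)/3 = 2 - X³/3)
362 - f(20) = 362 - (2 - ⅓*20³) = 362 - (2 - ⅓*8000) = 362 - (2 - 8000/3) = 362 - 1*(-7994/3) = 362 + 7994/3 = 9080/3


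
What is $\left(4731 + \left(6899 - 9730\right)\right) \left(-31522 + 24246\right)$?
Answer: $-13824400$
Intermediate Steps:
$\left(4731 + \left(6899 - 9730\right)\right) \left(-31522 + 24246\right) = \left(4731 - 2831\right) \left(-7276\right) = 1900 \left(-7276\right) = -13824400$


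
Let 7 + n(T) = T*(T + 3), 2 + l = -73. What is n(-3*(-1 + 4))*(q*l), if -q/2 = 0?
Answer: 0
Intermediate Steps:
l = -75 (l = -2 - 73 = -75)
q = 0 (q = -2*0 = 0)
n(T) = -7 + T*(3 + T) (n(T) = -7 + T*(T + 3) = -7 + T*(3 + T))
n(-3*(-1 + 4))*(q*l) = (-7 + (-3*(-1 + 4))² + 3*(-3*(-1 + 4)))*(0*(-75)) = (-7 + (-3*3)² + 3*(-3*3))*0 = (-7 + (-9)² + 3*(-9))*0 = (-7 + 81 - 27)*0 = 47*0 = 0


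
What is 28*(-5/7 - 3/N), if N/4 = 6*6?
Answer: -247/12 ≈ -20.583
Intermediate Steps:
N = 144 (N = 4*(6*6) = 4*36 = 144)
28*(-5/7 - 3/N) = 28*(-5/7 - 3/144) = 28*(-5*1/7 - 3*1/144) = 28*(-5/7 - 1/48) = 28*(-247/336) = -247/12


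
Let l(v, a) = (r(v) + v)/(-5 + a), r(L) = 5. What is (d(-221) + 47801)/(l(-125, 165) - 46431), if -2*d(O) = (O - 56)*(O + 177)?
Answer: -166828/185727 ≈ -0.89824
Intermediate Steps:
d(O) = -(-56 + O)*(177 + O)/2 (d(O) = -(O - 56)*(O + 177)/2 = -(-56 + O)*(177 + O)/2)
l(v, a) = (5 + v)/(-5 + a)
(d(-221) + 47801)/(l(-125, 165) - 46431) = ((4956 - 121/2*(-221) - 1/2*(-221)**2) + 47801)/((5 - 125)/(-5 + 165) - 46431) = ((4956 + 26741/2 - 1/2*48841) + 47801)/(-120/160 - 46431) = ((4956 + 26741/2 - 48841/2) + 47801)/((1/160)*(-120) - 46431) = (-6094 + 47801)/(-3/4 - 46431) = 41707/(-185727/4) = 41707*(-4/185727) = -166828/185727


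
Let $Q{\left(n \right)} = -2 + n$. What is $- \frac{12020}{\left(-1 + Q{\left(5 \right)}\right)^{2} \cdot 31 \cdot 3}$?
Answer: $- \frac{3005}{93} \approx -32.312$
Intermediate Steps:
$- \frac{12020}{\left(-1 + Q{\left(5 \right)}\right)^{2} \cdot 31 \cdot 3} = - \frac{12020}{\left(-1 + \left(-2 + 5\right)\right)^{2} \cdot 31 \cdot 3} = - \frac{12020}{\left(-1 + 3\right)^{2} \cdot 31 \cdot 3} = - \frac{12020}{2^{2} \cdot 31 \cdot 3} = - \frac{12020}{4 \cdot 31 \cdot 3} = - \frac{12020}{124 \cdot 3} = - \frac{12020}{372} = \left(-12020\right) \frac{1}{372} = - \frac{3005}{93}$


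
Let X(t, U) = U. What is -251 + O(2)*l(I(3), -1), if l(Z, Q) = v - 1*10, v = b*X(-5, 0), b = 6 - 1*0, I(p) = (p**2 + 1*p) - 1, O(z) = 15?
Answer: -401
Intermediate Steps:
I(p) = -1 + p + p**2 (I(p) = (p**2 + p) - 1 = (p + p**2) - 1 = -1 + p + p**2)
b = 6 (b = 6 + 0 = 6)
v = 0 (v = 6*0 = 0)
l(Z, Q) = -10 (l(Z, Q) = 0 - 1*10 = 0 - 10 = -10)
-251 + O(2)*l(I(3), -1) = -251 + 15*(-10) = -251 - 150 = -401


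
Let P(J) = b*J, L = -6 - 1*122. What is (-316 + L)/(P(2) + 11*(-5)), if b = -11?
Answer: 444/77 ≈ 5.7662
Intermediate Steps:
L = -128 (L = -6 - 122 = -128)
P(J) = -11*J
(-316 + L)/(P(2) + 11*(-5)) = (-316 - 128)/(-11*2 + 11*(-5)) = -444/(-22 - 55) = -444/(-77) = -444*(-1/77) = 444/77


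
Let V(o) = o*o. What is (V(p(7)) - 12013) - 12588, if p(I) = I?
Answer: -24552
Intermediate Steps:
V(o) = o²
(V(p(7)) - 12013) - 12588 = (7² - 12013) - 12588 = (49 - 12013) - 12588 = -11964 - 12588 = -24552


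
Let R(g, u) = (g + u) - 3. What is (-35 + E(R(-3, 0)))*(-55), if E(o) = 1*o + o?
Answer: 2585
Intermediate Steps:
R(g, u) = -3 + g + u
E(o) = 2*o (E(o) = o + o = 2*o)
(-35 + E(R(-3, 0)))*(-55) = (-35 + 2*(-3 - 3 + 0))*(-55) = (-35 + 2*(-6))*(-55) = (-35 - 12)*(-55) = -47*(-55) = 2585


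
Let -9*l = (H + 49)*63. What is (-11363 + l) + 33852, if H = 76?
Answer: 21614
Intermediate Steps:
l = -875 (l = -(76 + 49)*63/9 = -125*63/9 = -⅑*7875 = -875)
(-11363 + l) + 33852 = (-11363 - 875) + 33852 = -12238 + 33852 = 21614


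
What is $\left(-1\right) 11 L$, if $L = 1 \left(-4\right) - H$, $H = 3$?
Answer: $77$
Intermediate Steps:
$L = -7$ ($L = 1 \left(-4\right) - 3 = -4 - 3 = -7$)
$\left(-1\right) 11 L = \left(-1\right) 11 \left(-7\right) = \left(-11\right) \left(-7\right) = 77$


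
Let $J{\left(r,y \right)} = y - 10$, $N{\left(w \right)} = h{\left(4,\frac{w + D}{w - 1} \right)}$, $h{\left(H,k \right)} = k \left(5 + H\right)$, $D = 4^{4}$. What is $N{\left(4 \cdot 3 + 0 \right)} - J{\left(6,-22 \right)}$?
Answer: $\frac{2764}{11} \approx 251.27$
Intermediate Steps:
$D = 256$
$N{\left(w \right)} = \frac{9 \left(256 + w\right)}{-1 + w}$ ($N{\left(w \right)} = \frac{w + 256}{w - 1} \left(5 + 4\right) = \frac{256 + w}{-1 + w} 9 = \frac{9 \left(256 + w\right)}{-1 + w}$)
$J{\left(r,y \right)} = -10 + y$ ($J{\left(r,y \right)} = y - 10 = -10 + y$)
$N{\left(4 \cdot 3 + 0 \right)} - J{\left(6,-22 \right)} = \frac{9 \left(256 + \left(4 \cdot 3 + 0\right)\right)}{-1 + \left(4 \cdot 3 + 0\right)} - \left(-10 - 22\right) = \frac{9 \left(256 + \left(12 + 0\right)\right)}{-1 + \left(12 + 0\right)} - -32 = \frac{9 \left(256 + 12\right)}{-1 + 12} + 32 = 9 \cdot \frac{1}{11} \cdot 268 + 32 = \frac{2412}{11} + 32 = \frac{2764}{11}$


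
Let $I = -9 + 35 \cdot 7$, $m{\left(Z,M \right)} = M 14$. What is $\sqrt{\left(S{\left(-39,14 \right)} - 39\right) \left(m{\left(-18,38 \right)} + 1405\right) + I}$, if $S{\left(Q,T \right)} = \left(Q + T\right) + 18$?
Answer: $3 i \sqrt{9874} \approx 298.1 i$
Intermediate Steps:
$m{\left(Z,M \right)} = 14 M$
$S{\left(Q,T \right)} = 18 + Q + T$
$I = 236$ ($I = -9 + 245 = 236$)
$\sqrt{\left(S{\left(-39,14 \right)} - 39\right) \left(m{\left(-18,38 \right)} + 1405\right) + I} = \sqrt{\left(\left(18 - 39 + 14\right) - 39\right) \left(14 \cdot 38 + 1405\right) + 236} = \sqrt{\left(-7 - 39\right) \left(532 + 1405\right) + 236} = \sqrt{\left(-46\right) 1937 + 236} = \sqrt{-89102 + 236} = \sqrt{-88866} = 3 i \sqrt{9874}$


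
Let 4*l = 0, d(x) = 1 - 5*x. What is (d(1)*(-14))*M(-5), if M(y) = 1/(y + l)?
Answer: -56/5 ≈ -11.200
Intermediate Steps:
l = 0 (l = (¼)*0 = 0)
M(y) = 1/y (M(y) = 1/(y + 0) = 1/y)
(d(1)*(-14))*M(-5) = ((1 - 5*1)*(-14))/(-5) = ((1 - 5)*(-14))*(-⅕) = -4*(-14)*(-⅕) = 56*(-⅕) = -56/5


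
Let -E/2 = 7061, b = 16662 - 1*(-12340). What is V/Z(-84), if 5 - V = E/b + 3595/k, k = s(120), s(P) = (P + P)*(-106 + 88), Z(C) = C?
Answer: -79171243/1052424576 ≈ -0.075227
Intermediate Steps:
b = 29002 (b = 16662 + 12340 = 29002)
E = -14122 (E = -2*7061 = -14122)
s(P) = -36*P (s(P) = (2*P)*(-18) = -36*P)
k = -4320 (k = -36*120 = -4320)
V = 79171243/12528864 (V = 5 - (-14122/29002 + 3595/(-4320)) = 5 - (-14122*1/29002 + 3595*(-1/4320)) = 5 - (-7061/14501 - 719/864) = 5 - 1*(-16526923/12528864) = 5 + 16526923/12528864 = 79171243/12528864 ≈ 6.3191)
V/Z(-84) = (79171243/12528864)/(-84) = (79171243/12528864)*(-1/84) = -79171243/1052424576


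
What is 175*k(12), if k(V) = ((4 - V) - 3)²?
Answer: 21175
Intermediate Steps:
k(V) = (1 - V)²
175*k(12) = 175*(-1 + 12)² = 175*11² = 175*121 = 21175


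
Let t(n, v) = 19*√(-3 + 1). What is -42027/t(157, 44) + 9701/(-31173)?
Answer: -9701/31173 + 42027*I*√2/38 ≈ -0.3112 + 1564.1*I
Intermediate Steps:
t(n, v) = 19*I*√2 (t(n, v) = 19*√(-2) = 19*(I*√2) = 19*I*√2)
-42027/t(157, 44) + 9701/(-31173) = -42027*(-I*√2/38) + 9701/(-31173) = -(-42027)*I*√2/38 + 9701*(-1/31173) = 42027*I*√2/38 - 9701/31173 = -9701/31173 + 42027*I*√2/38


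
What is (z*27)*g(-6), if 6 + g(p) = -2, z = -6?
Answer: 1296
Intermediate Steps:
g(p) = -8 (g(p) = -6 - 2 = -8)
(z*27)*g(-6) = -6*27*(-8) = -162*(-8) = 1296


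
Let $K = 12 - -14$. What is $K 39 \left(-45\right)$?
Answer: $-45630$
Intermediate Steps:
$K = 26$ ($K = 12 + 14 = 26$)
$K 39 \left(-45\right) = 26 \cdot 39 \left(-45\right) = 1014 \left(-45\right) = -45630$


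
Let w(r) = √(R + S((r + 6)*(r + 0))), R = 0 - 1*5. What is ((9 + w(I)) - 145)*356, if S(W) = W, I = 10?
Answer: -48416 + 356*√155 ≈ -43984.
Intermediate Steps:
R = -5 (R = 0 - 5 = -5)
w(r) = √(-5 + r*(6 + r)) (w(r) = √(-5 + (r + 6)*(r + 0)) = √(-5 + (6 + r)*r) = √(-5 + r*(6 + r)))
((9 + w(I)) - 145)*356 = ((9 + √(-5 + 10*(6 + 10))) - 145)*356 = ((9 + √(-5 + 10*16)) - 145)*356 = ((9 + √(-5 + 160)) - 145)*356 = ((9 + √155) - 145)*356 = (-136 + √155)*356 = -48416 + 356*√155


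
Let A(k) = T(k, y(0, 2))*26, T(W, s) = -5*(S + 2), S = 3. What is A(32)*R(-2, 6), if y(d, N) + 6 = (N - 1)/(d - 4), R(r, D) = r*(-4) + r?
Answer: -3900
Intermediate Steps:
R(r, D) = -3*r (R(r, D) = -4*r + r = -3*r)
y(d, N) = -6 + (-1 + N)/(-4 + d) (y(d, N) = -6 + (N - 1)/(d - 4) = -6 + (-1 + N)/(-4 + d))
T(W, s) = -25 (T(W, s) = -5*(3 + 2) = -5*5 = -25)
A(k) = -650 (A(k) = -25*26 = -650)
A(32)*R(-2, 6) = -(-1950)*(-2) = -650*6 = -3900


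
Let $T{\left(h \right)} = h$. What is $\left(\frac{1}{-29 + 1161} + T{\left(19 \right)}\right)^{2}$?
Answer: $\frac{462637081}{1281424} \approx 361.03$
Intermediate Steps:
$\left(\frac{1}{-29 + 1161} + T{\left(19 \right)}\right)^{2} = \left(\frac{1}{-29 + 1161} + 19\right)^{2} = \left(\frac{1}{1132} + 19\right)^{2} = \left(\frac{21509}{1132}\right)^{2} = \frac{462637081}{1281424}$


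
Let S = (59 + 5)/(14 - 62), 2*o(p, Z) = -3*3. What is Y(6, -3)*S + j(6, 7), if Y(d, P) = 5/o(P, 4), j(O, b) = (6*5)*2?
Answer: 1660/27 ≈ 61.482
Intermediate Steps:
o(p, Z) = -9/2 (o(p, Z) = (-3*3)/2 = (½)*(-9) = -9/2)
j(O, b) = 60 (j(O, b) = 30*2 = 60)
S = -4/3 (S = 64/(-48) = 64*(-1/48) = -4/3 ≈ -1.3333)
Y(d, P) = -10/9 (Y(d, P) = 5/(-9/2) = 5*(-2/9) = -10/9)
Y(6, -3)*S + j(6, 7) = -10/9*(-4/3) + 60 = 40/27 + 60 = 1660/27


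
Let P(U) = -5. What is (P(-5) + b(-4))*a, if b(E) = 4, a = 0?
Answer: 0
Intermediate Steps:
(P(-5) + b(-4))*a = (-5 + 4)*0 = -1*0 = 0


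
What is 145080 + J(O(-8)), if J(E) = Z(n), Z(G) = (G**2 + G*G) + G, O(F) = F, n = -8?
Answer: 145200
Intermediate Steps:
Z(G) = G + 2*G**2 (Z(G) = (G**2 + G**2) + G = 2*G**2 + G = G + 2*G**2)
J(E) = 120 (J(E) = -8*(1 + 2*(-8)) = -8*(1 - 16) = -8*(-15) = 120)
145080 + J(O(-8)) = 145080 + 120 = 145200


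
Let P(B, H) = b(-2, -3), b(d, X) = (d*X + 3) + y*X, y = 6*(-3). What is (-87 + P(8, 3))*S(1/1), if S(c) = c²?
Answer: -24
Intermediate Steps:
y = -18
b(d, X) = 3 - 18*X + X*d (b(d, X) = (d*X + 3) - 18*X = (X*d + 3) - 18*X = (3 + X*d) - 18*X = 3 - 18*X + X*d)
P(B, H) = 63 (P(B, H) = 3 - 18*(-3) - 3*(-2) = 3 + 54 + 6 = 63)
(-87 + P(8, 3))*S(1/1) = (-87 + 63)*(1/1)² = -24*1² = -24*1 = -24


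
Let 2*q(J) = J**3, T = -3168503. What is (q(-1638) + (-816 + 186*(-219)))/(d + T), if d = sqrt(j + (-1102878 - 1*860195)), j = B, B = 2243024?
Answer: 3481320724052379/5019705490529 + 1098727293*sqrt(279951)/5019705490529 ≈ 693.65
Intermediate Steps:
j = 2243024
q(J) = J**3/2
d = sqrt(279951) (d = sqrt(2243024 + (-1102878 - 1*860195)) = sqrt(2243024 + (-1102878 - 860195)) = sqrt(2243024 - 1963073) = sqrt(279951) ≈ 529.10)
(q(-1638) + (-816 + 186*(-219)))/(d + T) = ((1/2)*(-1638)**3 + (-816 + 186*(-219)))/(sqrt(279951) - 3168503) = ((1/2)*(-4394826072) + (-816 - 40734))/(-3168503 + sqrt(279951)) = (-2197413036 - 41550)/(-3168503 + sqrt(279951)) = -2197454586/(-3168503 + sqrt(279951))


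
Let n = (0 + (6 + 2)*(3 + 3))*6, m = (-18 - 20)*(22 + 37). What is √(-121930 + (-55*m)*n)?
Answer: 5*√1415654 ≈ 5949.1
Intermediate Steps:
m = -2242 (m = -38*59 = -2242)
n = 288 (n = (0 + 8*6)*6 = (0 + 48)*6 = 48*6 = 288)
√(-121930 + (-55*m)*n) = √(-121930 - 55*(-2242)*288) = √(-121930 + 123310*288) = √(-121930 + 35513280) = √35391350 = 5*√1415654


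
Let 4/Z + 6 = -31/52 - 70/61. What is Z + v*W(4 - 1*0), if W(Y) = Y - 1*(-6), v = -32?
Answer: -7872848/24563 ≈ -320.52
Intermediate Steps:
Z = -12688/24563 (Z = 4/(-6 + (-31/52 - 70/61)) = 4/(-6 - 5531/3172) = 4/(-24563/3172) = 4*(-3172/24563) = -12688/24563 ≈ -0.51655)
W(Y) = 6 + Y (W(Y) = Y + 6 = 6 + Y)
Z + v*W(4 - 1*0) = -12688/24563 - 32*(6 + (4 - 1*0)) = -12688/24563 - 32*(6 + (4 + 0)) = -12688/24563 - 32*(6 + 4) = -12688/24563 - 32*10 = -12688/24563 - 320 = -7872848/24563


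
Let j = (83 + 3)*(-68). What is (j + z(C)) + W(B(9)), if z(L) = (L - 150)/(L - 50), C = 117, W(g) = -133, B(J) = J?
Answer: -400760/67 ≈ -5981.5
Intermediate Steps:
z(L) = (-150 + L)/(-50 + L)
j = -5848 (j = 86*(-68) = -5848)
(j + z(C)) + W(B(9)) = (-5848 + (-150 + 117)/(-50 + 117)) - 133 = (-5848 - 33/67) - 133 = -391849/67 - 133 = -400760/67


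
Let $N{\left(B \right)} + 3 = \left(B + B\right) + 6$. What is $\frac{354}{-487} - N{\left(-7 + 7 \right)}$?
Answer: $- \frac{1815}{487} \approx -3.7269$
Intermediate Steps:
$N{\left(B \right)} = 3 + 2 B$ ($N{\left(B \right)} = -3 + \left(\left(B + B\right) + 6\right) = -3 + \left(2 B + 6\right) = -3 + \left(6 + 2 B\right) = 3 + 2 B$)
$\frac{354}{-487} - N{\left(-7 + 7 \right)} = \frac{354}{-487} - \left(3 + 2 \left(-7 + 7\right)\right) = 354 \left(- \frac{1}{487}\right) - \left(3 + 2 \cdot 0\right) = - \frac{354}{487} - \left(3 + 0\right) = - \frac{354}{487} - 3 = - \frac{1815}{487}$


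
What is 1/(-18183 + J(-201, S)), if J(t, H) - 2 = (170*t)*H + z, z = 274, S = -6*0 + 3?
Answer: -1/120417 ≈ -8.3045e-6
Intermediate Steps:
S = 3 (S = 0 + 3 = 3)
J(t, H) = 276 + 170*H*t (J(t, H) = 2 + ((170*t)*H + 274) = 2 + (170*H*t + 274) = 2 + (274 + 170*H*t) = 276 + 170*H*t)
1/(-18183 + J(-201, S)) = 1/(-18183 + (276 + 170*3*(-201))) = 1/(-18183 + (276 - 102510)) = 1/(-18183 - 102234) = 1/(-120417) = -1/120417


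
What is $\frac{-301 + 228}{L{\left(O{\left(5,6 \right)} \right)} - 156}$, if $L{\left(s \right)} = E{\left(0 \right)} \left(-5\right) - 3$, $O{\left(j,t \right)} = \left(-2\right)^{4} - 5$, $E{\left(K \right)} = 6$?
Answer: $\frac{73}{189} \approx 0.38624$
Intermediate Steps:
$O{\left(j,t \right)} = 11$ ($O{\left(j,t \right)} = 16 - 5 = 11$)
$L{\left(s \right)} = -33$ ($L{\left(s \right)} = 6 \left(-5\right) - 3 = -30 - 3 = -33$)
$\frac{-301 + 228}{L{\left(O{\left(5,6 \right)} \right)} - 156} = \frac{-301 + 228}{-33 - 156} = - \frac{73}{-189} = \left(-73\right) \left(- \frac{1}{189}\right) = \frac{73}{189}$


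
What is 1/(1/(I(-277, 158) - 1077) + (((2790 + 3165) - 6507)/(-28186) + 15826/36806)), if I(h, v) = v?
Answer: 238345847201/106893415424 ≈ 2.2298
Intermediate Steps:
1/(1/(I(-277, 158) - 1077) + (((2790 + 3165) - 6507)/(-28186) + 15826/36806)) = 1/(1/(158 - 1077) + (((2790 + 3165) - 6507)/(-28186) + 15826/36806)) = 1/(1/(-919) + ((5955 - 6507)*(-1/28186) + 15826*(1/36806))) = 1/(-1/919 + (-552*(-1/28186) + 7913/18403)) = 1/(-1/919 + (276/14093 + 7913/18403)) = 1/(-1/919 + 116597137/259353479) = 1/(106893415424/238345847201) = 238345847201/106893415424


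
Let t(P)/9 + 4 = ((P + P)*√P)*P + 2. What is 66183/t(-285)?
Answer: -1697/867825082212 - 45946275*I*√285/289275027404 ≈ -1.9555e-9 - 0.0026814*I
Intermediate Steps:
t(P) = -18 + 18*P^(5/2) (t(P) = -36 + 9*(((P + P)*√P)*P + 2) = -36 + 9*(((2*P)*√P)*P + 2) = -36 + 9*((2*P^(3/2))*P + 2) = -36 + 9*(2*P^(5/2) + 2) = -36 + 9*(2 + 2*P^(5/2)) = -36 + (18 + 18*P^(5/2)) = -18 + 18*P^(5/2))
66183/t(-285) = 66183/(-18 + 18*(-285)^(5/2)) = 66183/(-18 + 18*(81225*I*√285)) = 66183/(-18 + 1462050*I*√285)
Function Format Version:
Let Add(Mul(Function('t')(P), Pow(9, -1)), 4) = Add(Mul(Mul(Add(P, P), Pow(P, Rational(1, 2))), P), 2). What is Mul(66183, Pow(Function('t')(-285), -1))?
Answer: Add(Rational(-1697, 867825082212), Mul(Rational(-45946275, 289275027404), I, Pow(285, Rational(1, 2)))) ≈ Add(-1.9555e-9, Mul(-0.0026814, I))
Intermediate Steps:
Function('t')(P) = Add(-18, Mul(18, Pow(P, Rational(5, 2)))) (Function('t')(P) = Add(-36, Mul(9, Add(Mul(Mul(Add(P, P), Pow(P, Rational(1, 2))), P), 2))) = Add(-36, Mul(9, Add(Mul(Mul(Mul(2, P), Pow(P, Rational(1, 2))), P), 2))) = Add(-36, Mul(9, Add(Mul(Mul(2, Pow(P, Rational(3, 2))), P), 2))) = Add(-36, Mul(9, Add(Mul(2, Pow(P, Rational(5, 2))), 2))) = Add(-36, Mul(9, Add(2, Mul(2, Pow(P, Rational(5, 2)))))) = Add(-36, Add(18, Mul(18, Pow(P, Rational(5, 2))))) = Add(-18, Mul(18, Pow(P, Rational(5, 2)))))
Mul(66183, Pow(Function('t')(-285), -1)) = Mul(66183, Pow(Add(-18, Mul(18, Pow(-285, Rational(5, 2)))), -1)) = Mul(66183, Pow(Add(-18, Mul(18, Mul(81225, I, Pow(285, Rational(1, 2))))), -1)) = Mul(66183, Pow(Add(-18, Mul(1462050, I, Pow(285, Rational(1, 2)))), -1))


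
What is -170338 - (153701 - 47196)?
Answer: -276843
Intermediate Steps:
-170338 - (153701 - 47196) = -170338 - 1*106505 = -170338 - 106505 = -276843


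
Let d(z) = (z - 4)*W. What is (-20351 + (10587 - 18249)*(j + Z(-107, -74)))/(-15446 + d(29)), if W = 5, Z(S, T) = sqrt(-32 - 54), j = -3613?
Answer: -27662455/15321 + 2554*I*sqrt(86)/5107 ≈ -1805.5 + 4.6377*I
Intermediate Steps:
Z(S, T) = I*sqrt(86) (Z(S, T) = sqrt(-86) = I*sqrt(86))
d(z) = -20 + 5*z (d(z) = (z - 4)*5 = (-4 + z)*5 = -20 + 5*z)
(-20351 + (10587 - 18249)*(j + Z(-107, -74)))/(-15446 + d(29)) = (-20351 + (10587 - 18249)*(-3613 + I*sqrt(86)))/(-15446 + (-20 + 5*29)) = (-20351 - 7662*(-3613 + I*sqrt(86)))/(-15446 + (-20 + 145)) = (-20351 + (27682806 - 7662*I*sqrt(86)))/(-15446 + 125) = (27662455 - 7662*I*sqrt(86))/(-15321) = (27662455 - 7662*I*sqrt(86))*(-1/15321) = -27662455/15321 + 2554*I*sqrt(86)/5107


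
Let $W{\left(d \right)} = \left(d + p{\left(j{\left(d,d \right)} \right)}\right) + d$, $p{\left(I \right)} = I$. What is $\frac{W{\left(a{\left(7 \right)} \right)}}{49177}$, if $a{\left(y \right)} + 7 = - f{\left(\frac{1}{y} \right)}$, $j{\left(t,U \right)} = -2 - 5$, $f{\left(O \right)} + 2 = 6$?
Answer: $- \frac{29}{49177} \approx -0.00058971$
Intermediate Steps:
$f{\left(O \right)} = 4$ ($f{\left(O \right)} = -2 + 6 = 4$)
$j{\left(t,U \right)} = -7$
$a{\left(y \right)} = -11$ ($a{\left(y \right)} = -7 - 4 = -11$)
$W{\left(d \right)} = -7 + 2 d$ ($W{\left(d \right)} = \left(d - 7\right) + d = \left(-7 + d\right) + d = -7 + 2 d$)
$\frac{W{\left(a{\left(7 \right)} \right)}}{49177} = \frac{-7 + 2 \left(-11\right)}{49177} = \left(-7 - 22\right) \frac{1}{49177} = \left(-29\right) \frac{1}{49177} = - \frac{29}{49177}$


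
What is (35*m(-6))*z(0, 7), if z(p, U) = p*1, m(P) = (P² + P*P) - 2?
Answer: 0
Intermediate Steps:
m(P) = -2 + 2*P² (m(P) = (P² + P²) - 2 = 2*P² - 2 = -2 + 2*P²)
z(p, U) = p
(35*m(-6))*z(0, 7) = (35*(-2 + 2*(-6)²))*0 = (35*(-2 + 2*36))*0 = (35*(-2 + 72))*0 = (35*70)*0 = 2450*0 = 0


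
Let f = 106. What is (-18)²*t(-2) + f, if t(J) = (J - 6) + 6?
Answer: -542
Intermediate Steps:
t(J) = J (t(J) = (-6 + J) + 6 = J)
(-18)²*t(-2) + f = (-18)²*(-2) + 106 = 324*(-2) + 106 = -648 + 106 = -542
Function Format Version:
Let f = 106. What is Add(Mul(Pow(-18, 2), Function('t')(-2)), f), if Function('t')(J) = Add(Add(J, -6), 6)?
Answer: -542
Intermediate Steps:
Function('t')(J) = J (Function('t')(J) = Add(Add(-6, J), 6) = J)
Add(Mul(Pow(-18, 2), Function('t')(-2)), f) = Add(Mul(Pow(-18, 2), -2), 106) = Add(Mul(324, -2), 106) = Add(-648, 106) = -542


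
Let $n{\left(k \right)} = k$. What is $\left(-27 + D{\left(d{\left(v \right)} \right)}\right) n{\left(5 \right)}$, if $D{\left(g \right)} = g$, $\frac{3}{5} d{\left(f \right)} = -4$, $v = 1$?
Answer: $- \frac{505}{3} \approx -168.33$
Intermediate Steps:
$d{\left(f \right)} = - \frac{20}{3}$ ($d{\left(f \right)} = \frac{5}{3} \left(-4\right) = - \frac{20}{3}$)
$\left(-27 + D{\left(d{\left(v \right)} \right)}\right) n{\left(5 \right)} = \left(-27 - \frac{20}{3}\right) 5 = \left(- \frac{101}{3}\right) 5 = - \frac{505}{3}$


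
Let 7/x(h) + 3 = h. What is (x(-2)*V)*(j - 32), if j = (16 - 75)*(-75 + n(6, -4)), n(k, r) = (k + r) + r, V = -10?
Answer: 63154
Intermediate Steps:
n(k, r) = k + 2*r
x(h) = 7/(-3 + h)
j = 4543 (j = (16 - 75)*(-75 + (6 + 2*(-4))) = -59*(-75 + (6 - 8)) = -59*(-75 - 2) = -59*(-77) = 4543)
(x(-2)*V)*(j - 32) = ((7/(-3 - 2))*(-10))*(4543 - 32) = ((7/(-5))*(-10))*4511 = ((7*(-⅕))*(-10))*4511 = -7/5*(-10)*4511 = 14*4511 = 63154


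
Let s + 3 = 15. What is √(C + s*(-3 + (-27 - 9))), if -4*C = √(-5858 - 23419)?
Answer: √(-1872 - 3*I*√3253)/2 ≈ 0.98764 - 21.656*I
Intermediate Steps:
s = 12 (s = -3 + 15 = 12)
C = -3*I*√3253/4 (C = -√(-5858 - 23419)/4 = -3*I*√3253/4 ≈ -42.776*I)
√(C + s*(-3 + (-27 - 9))) = √(-3*I*√3253/4 + 12*(-3 + (-27 - 9))) = √(-3*I*√3253/4 + 12*(-3 - 36)) = √(-3*I*√3253/4 + 12*(-39)) = √(-3*I*√3253/4 - 468) = √(-468 - 3*I*√3253/4)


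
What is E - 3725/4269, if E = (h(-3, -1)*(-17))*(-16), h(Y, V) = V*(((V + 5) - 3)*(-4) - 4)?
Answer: 9285619/4269 ≈ 2175.1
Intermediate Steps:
h(Y, V) = V*(-12 - 4*V) (h(Y, V) = V*(((5 + V) - 3)*(-4) - 4) = V*((2 + V)*(-4) - 4) = V*((-8 - 4*V) - 4) = V*(-12 - 4*V))
E = 2176 (E = (-4*(-1)*(3 - 1)*(-17))*(-16) = (-4*(-1)*2*(-17))*(-16) = (8*(-17))*(-16) = -136*(-16) = 2176)
E - 3725/4269 = 2176 - 3725/4269 = 9285619/4269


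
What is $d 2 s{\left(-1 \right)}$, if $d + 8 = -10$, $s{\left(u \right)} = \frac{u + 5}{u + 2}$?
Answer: $-144$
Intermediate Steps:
$s{\left(u \right)} = \frac{5 + u}{2 + u}$
$d = -18$ ($d = -8 - 10 = -18$)
$d 2 s{\left(-1 \right)} = \left(-18\right) 2 \frac{5 - 1}{2 - 1} = - 36 \cdot 1^{-1} \cdot 4 = - 36 \cdot 1 \cdot 4 = \left(-36\right) 4 = -144$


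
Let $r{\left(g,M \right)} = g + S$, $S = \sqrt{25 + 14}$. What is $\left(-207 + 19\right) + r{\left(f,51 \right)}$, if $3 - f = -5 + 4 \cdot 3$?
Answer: $-192 + \sqrt{39} \approx -185.75$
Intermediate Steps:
$S = \sqrt{39} \approx 6.245$
$f = -4$ ($f = 3 - \left(-5 + 4 \cdot 3\right) = 3 - \left(-5 + 12\right) = 3 - 7 = -4$)
$r{\left(g,M \right)} = g + \sqrt{39}$
$\left(-207 + 19\right) + r{\left(f,51 \right)} = \left(-207 + 19\right) - \left(4 - \sqrt{39}\right) = -188 - \left(4 - \sqrt{39}\right) = -192 + \sqrt{39}$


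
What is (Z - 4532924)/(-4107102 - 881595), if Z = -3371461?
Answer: 2634795/1662899 ≈ 1.5845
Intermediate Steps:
(Z - 4532924)/(-4107102 - 881595) = (-3371461 - 4532924)/(-4107102 - 881595) = -7904385/(-4988697) = -7904385*(-1/4988697) = 2634795/1662899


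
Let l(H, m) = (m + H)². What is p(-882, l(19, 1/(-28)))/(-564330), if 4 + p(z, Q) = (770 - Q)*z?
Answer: 222731/347280 ≈ 0.64136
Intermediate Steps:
l(H, m) = (H + m)²
p(z, Q) = -4 + z*(770 - Q) (p(z, Q) = -4 + (770 - Q)*z = -4 + z*(770 - Q))
p(-882, l(19, 1/(-28)))/(-564330) = (-4 + 770*(-882) - 1*(19 + 1/(-28))²*(-882))/(-564330) = (-4 - 679140 - 1*(19 - 1/28)²*(-882))*(-1/564330) = (-4 - 679140 - 1*(531/28)²*(-882))*(-1/564330) = (-4 - 679140 - 1*281961/784*(-882))*(-1/564330) = (-4 - 679140 + 2537649/8)*(-1/564330) = -2895503/8*(-1/564330) = 222731/347280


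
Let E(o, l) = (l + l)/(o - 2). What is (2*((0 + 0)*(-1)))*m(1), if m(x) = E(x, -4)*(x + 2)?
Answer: 0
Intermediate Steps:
E(o, l) = 2*l/(-2 + o) (E(o, l) = (2*l)/(-2 + o) = 2*l/(-2 + o))
m(x) = -8*(2 + x)/(-2 + x) (m(x) = (2*(-4)/(-2 + x))*(x + 2) = (-8/(-2 + x))*(2 + x) = -8*(2 + x)/(-2 + x))
(2*((0 + 0)*(-1)))*m(1) = (2*((0 + 0)*(-1)))*(8*(-2 - 1*1)/(-2 + 1)) = (2*(0*(-1)))*(8*(-2 - 1)/(-1)) = (2*0)*(8*(-1)*(-3)) = 0*24 = 0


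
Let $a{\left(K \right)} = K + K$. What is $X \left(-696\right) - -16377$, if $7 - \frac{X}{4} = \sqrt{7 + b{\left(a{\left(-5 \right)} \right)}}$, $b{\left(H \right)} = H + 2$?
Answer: $-3111 + 2784 i \approx -3111.0 + 2784.0 i$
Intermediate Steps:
$a{\left(K \right)} = 2 K$
$b{\left(H \right)} = 2 + H$
$X = 28 - 4 i$ ($X = 28 - 4 \sqrt{7 + \left(2 + 2 \left(-5\right)\right)} = 28 - 4 \sqrt{7 + \left(2 - 10\right)} = 28 - 4 \sqrt{7 - 8} = 28 - 4 \sqrt{-1} = 28 - 4 i \approx 28.0 - 4.0 i$)
$X \left(-696\right) - -16377 = \left(28 - 4 i\right) \left(-696\right) - -16377 = \left(-19488 + 2784 i\right) + 16377 = -3111 + 2784 i$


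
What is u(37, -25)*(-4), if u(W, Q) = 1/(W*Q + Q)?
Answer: 2/475 ≈ 0.0042105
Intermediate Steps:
u(W, Q) = 1/(Q + Q*W) (u(W, Q) = 1/(Q*W + Q) = 1/(Q + Q*W))
u(37, -25)*(-4) = (1/((-25)*(1 + 37)))*(-4) = -1/25/38*(-4) = -1/25*1/38*(-4) = -1/950*(-4) = 2/475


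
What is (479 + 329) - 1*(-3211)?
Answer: 4019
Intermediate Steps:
(479 + 329) - 1*(-3211) = 808 + 3211 = 4019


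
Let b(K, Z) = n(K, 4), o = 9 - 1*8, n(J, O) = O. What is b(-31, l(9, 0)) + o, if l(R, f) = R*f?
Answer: 5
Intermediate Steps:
o = 1 (o = 9 - 8 = 1)
b(K, Z) = 4
b(-31, l(9, 0)) + o = 4 + 1 = 5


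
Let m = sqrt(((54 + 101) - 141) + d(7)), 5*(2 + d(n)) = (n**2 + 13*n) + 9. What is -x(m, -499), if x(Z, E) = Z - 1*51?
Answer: 51 - sqrt(1045)/5 ≈ 44.535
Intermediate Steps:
d(n) = -1/5 + n**2/5 + 13*n/5 (d(n) = -2 + ((n**2 + 13*n) + 9)/5 = -2 + (9 + n**2 + 13*n)/5 = -2 + (9/5 + n**2/5 + 13*n/5) = -1/5 + n**2/5 + 13*n/5)
m = sqrt(1045)/5 (m = sqrt(((54 + 101) - 141) + (-1/5 + (1/5)*7**2 + (13/5)*7)) = sqrt((155 - 141) + (-1/5 + (1/5)*49 + 91/5)) = sqrt(14 + (-1/5 + 49/5 + 91/5)) = sqrt(14 + 139/5) = sqrt(209/5) = sqrt(1045)/5 ≈ 6.4653)
x(Z, E) = -51 + Z (x(Z, E) = Z - 51 = -51 + Z)
-x(m, -499) = -(-51 + sqrt(1045)/5) = 51 - sqrt(1045)/5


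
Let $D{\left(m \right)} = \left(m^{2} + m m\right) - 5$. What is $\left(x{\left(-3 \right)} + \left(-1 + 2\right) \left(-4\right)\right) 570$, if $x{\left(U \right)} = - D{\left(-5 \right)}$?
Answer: $-27930$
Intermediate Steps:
$D{\left(m \right)} = -5 + 2 m^{2}$ ($D{\left(m \right)} = \left(m^{2} + m^{2}\right) - 5 = 2 m^{2} - 5 = -5 + 2 m^{2}$)
$x{\left(U \right)} = -45$ ($x{\left(U \right)} = - (-5 + 2 \left(-5\right)^{2}) = - (-5 + 2 \cdot 25) = - (-5 + 50) = \left(-1\right) 45 = -45$)
$\left(x{\left(-3 \right)} + \left(-1 + 2\right) \left(-4\right)\right) 570 = \left(-45 + \left(-1 + 2\right) \left(-4\right)\right) 570 = \left(-45 + 1 \left(-4\right)\right) 570 = \left(-45 - 4\right) 570 = \left(-49\right) 570 = -27930$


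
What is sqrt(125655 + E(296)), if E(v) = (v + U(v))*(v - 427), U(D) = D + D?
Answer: sqrt(9327) ≈ 96.576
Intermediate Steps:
U(D) = 2*D
E(v) = 3*v*(-427 + v) (E(v) = (v + 2*v)*(v - 427) = (3*v)*(-427 + v) = 3*v*(-427 + v))
sqrt(125655 + E(296)) = sqrt(125655 + 3*296*(-427 + 296)) = sqrt(125655 + 3*296*(-131)) = sqrt(125655 - 116328) = sqrt(9327)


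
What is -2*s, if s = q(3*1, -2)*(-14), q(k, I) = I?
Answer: -56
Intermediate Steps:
s = 28 (s = -2*(-14) = 28)
-2*s = -2*28 = -56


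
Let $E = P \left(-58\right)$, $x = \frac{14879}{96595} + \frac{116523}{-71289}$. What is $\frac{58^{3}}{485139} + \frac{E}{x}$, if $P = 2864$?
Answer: $\frac{10276664117878815272}{91590920482989} \approx 1.122 \cdot 10^{5}$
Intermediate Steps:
$x = - \frac{1132758906}{765128995}$ ($x = 14879 \cdot \frac{1}{96595} + 116523 \left(- \frac{1}{71289}\right) = \frac{14879}{96595} - \frac{12947}{7921} = - \frac{1132758906}{765128995} \approx -1.4805$)
$E = -166112$ ($E = 2864 \left(-58\right) = -166112$)
$\frac{58^{3}}{485139} + \frac{E}{x} = \frac{58^{3}}{485139} - \frac{166112}{- \frac{1132758906}{765128995}} = 195112 \cdot \frac{1}{485139} - - \frac{63548553808720}{566379453} = \frac{195112}{485139} + \frac{63548553808720}{566379453} = \frac{10276664117878815272}{91590920482989}$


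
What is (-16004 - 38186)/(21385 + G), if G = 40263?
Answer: -27095/30824 ≈ -0.87902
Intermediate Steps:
(-16004 - 38186)/(21385 + G) = (-16004 - 38186)/(21385 + 40263) = -54190/61648 = -54190*1/61648 = -27095/30824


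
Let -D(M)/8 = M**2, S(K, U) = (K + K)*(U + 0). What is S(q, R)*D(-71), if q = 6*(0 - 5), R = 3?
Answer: 7259040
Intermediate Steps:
q = -30 (q = 6*(-5) = -30)
S(K, U) = 2*K*U (S(K, U) = (2*K)*U = 2*K*U)
D(M) = -8*M**2
S(q, R)*D(-71) = (2*(-30)*3)*(-8*(-71)**2) = -(-1440)*5041 = -180*(-40328) = 7259040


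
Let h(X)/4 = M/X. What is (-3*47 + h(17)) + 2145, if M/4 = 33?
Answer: 34596/17 ≈ 2035.1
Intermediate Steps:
M = 132 (M = 4*33 = 132)
h(X) = 528/X (h(X) = 4*(132/X) = 528/X)
(-3*47 + h(17)) + 2145 = (-3*47 + 528/17) + 2145 = (-141 + 528*(1/17)) + 2145 = (-141 + 528/17) + 2145 = -1869/17 + 2145 = 34596/17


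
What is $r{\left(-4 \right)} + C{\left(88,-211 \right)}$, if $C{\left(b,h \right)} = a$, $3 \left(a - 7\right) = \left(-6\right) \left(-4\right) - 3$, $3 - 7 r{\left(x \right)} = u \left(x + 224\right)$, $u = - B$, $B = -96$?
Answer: $- \frac{21019}{7} \approx -3002.7$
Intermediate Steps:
$u = 96$ ($u = \left(-1\right) \left(-96\right) = 96$)
$r{\left(x \right)} = - \frac{21501}{7} - \frac{96 x}{7}$ ($r{\left(x \right)} = \frac{3}{7} - \frac{96 \left(x + 224\right)}{7} = \frac{3}{7} - \frac{96 \left(224 + x\right)}{7} = \frac{3}{7} - \frac{21504 + 96 x}{7} = \frac{3}{7} - \left(3072 + \frac{96 x}{7}\right) = - \frac{21501}{7} - \frac{96 x}{7}$)
$a = 14$ ($a = 7 + \frac{\left(-6\right) \left(-4\right) - 3}{3} = 7 + \frac{24 - 3}{3} = 7 + \frac{1}{3} \cdot 21 = 7 + 7 = 14$)
$C{\left(b,h \right)} = 14$
$r{\left(-4 \right)} + C{\left(88,-211 \right)} = \left(- \frac{21501}{7} - - \frac{384}{7}\right) + 14 = \left(- \frac{21501}{7} + \frac{384}{7}\right) + 14 = - \frac{21117}{7} + 14 = - \frac{21019}{7}$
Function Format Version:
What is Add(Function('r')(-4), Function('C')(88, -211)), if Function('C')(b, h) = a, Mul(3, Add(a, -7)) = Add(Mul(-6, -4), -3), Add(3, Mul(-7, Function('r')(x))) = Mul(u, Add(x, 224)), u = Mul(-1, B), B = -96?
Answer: Rational(-21019, 7) ≈ -3002.7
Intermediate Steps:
u = 96 (u = Mul(-1, -96) = 96)
Function('r')(x) = Add(Rational(-21501, 7), Mul(Rational(-96, 7), x)) (Function('r')(x) = Add(Rational(3, 7), Mul(Rational(-1, 7), Mul(96, Add(x, 224)))) = Add(Rational(3, 7), Mul(Rational(-1, 7), Mul(96, Add(224, x)))) = Add(Rational(3, 7), Mul(Rational(-1, 7), Add(21504, Mul(96, x)))) = Add(Rational(3, 7), Add(-3072, Mul(Rational(-96, 7), x))) = Add(Rational(-21501, 7), Mul(Rational(-96, 7), x)))
a = 14 (a = Add(7, Mul(Rational(1, 3), Add(Mul(-6, -4), -3))) = Add(7, Mul(Rational(1, 3), Add(24, -3))) = Add(7, Mul(Rational(1, 3), 21)) = Add(7, 7) = 14)
Function('C')(b, h) = 14
Add(Function('r')(-4), Function('C')(88, -211)) = Add(Add(Rational(-21501, 7), Mul(Rational(-96, 7), -4)), 14) = Add(Add(Rational(-21501, 7), Rational(384, 7)), 14) = Add(Rational(-21117, 7), 14) = Rational(-21019, 7)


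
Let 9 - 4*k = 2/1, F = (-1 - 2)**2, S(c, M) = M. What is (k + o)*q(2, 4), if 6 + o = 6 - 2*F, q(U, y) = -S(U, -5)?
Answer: -325/4 ≈ -81.250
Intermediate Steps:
q(U, y) = 5 (q(U, y) = -1*(-5) = 5)
F = 9 (F = (-3)**2 = 9)
k = 7/4 (k = 9/4 - 1/(2*1) = 9/4 - 1/2 = 7/4 ≈ 1.7500)
o = -18 (o = -6 + (6 - 2*9) = -6 + (6 - 18) = -6 - 12 = -18)
(k + o)*q(2, 4) = (7/4 - 18)*5 = -65/4*5 = -325/4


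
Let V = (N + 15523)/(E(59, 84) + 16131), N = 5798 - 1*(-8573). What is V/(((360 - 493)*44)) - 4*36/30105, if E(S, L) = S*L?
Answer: -345735569/68796126630 ≈ -0.0050255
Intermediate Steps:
E(S, L) = L*S
N = 14371 (N = 5798 + 8573 = 14371)
V = 29894/21087 (V = (14371 + 15523)/(84*59 + 16131) = 29894/(4956 + 16131) = 29894/21087 ≈ 1.4177)
V/(((360 - 493)*44)) - 4*36/30105 = 29894/(21087*(((360 - 493)*44))) - 4*36/30105 = 29894/(21087*((-133*44))) - 144*1/30105 = (29894/21087)/(-5852) - 16/3345 = (29894/21087)*(-1/5852) - 16/3345 = -14947/61700562 - 16/3345 = -345735569/68796126630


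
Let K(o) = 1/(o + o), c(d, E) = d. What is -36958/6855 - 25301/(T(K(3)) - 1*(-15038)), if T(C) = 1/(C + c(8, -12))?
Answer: -35731646939/5051230140 ≈ -7.0739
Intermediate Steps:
K(o) = 1/(2*o)
T(C) = 1/(8 + C) (T(C) = 1/(C + 8) = 1/(8 + C))
-36958/6855 - 25301/(T(K(3)) - 1*(-15038)) = -36958/6855 - 25301/(1/(8 + (1/2)/3) - 1*(-15038)) = -36958*1/6855 - 25301/(1/(8 + (1/2)*(1/3)) + 15038) = -36958/6855 - 25301/(1/(8 + 1/6) + 15038) = -36958/6855 - 25301/(1/(49/6) + 15038) = -36958/6855 - 25301/(6/49 + 15038) = -36958/6855 - 25301/736868/49 = -36958/6855 - 25301*49/736868 = -36958/6855 - 1239749/736868 = -35731646939/5051230140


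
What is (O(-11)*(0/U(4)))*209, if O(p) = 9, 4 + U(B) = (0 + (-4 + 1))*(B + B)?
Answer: 0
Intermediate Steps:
U(B) = -4 - 6*B (U(B) = -4 + (0 + (-4 + 1))*(B + B) = -4 + (0 - 3)*(2*B) = -4 - 6*B)
(O(-11)*(0/U(4)))*209 = (9*(0/(-4 - 6*4)))*209 = (9*(0/(-4 - 24)))*209 = (9*(0/(-28)))*209 = (9*(0*(-1/28)))*209 = (9*0)*209 = 0*209 = 0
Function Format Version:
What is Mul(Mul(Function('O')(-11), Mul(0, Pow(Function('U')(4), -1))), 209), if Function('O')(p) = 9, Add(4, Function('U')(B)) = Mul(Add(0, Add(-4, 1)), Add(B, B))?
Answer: 0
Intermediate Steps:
Function('U')(B) = Add(-4, Mul(-6, B)) (Function('U')(B) = Add(-4, Mul(Add(0, Add(-4, 1)), Add(B, B))) = Add(-4, Mul(Add(0, -3), Mul(2, B))) = Add(-4, Mul(-3, Mul(2, B))) = Add(-4, Mul(-6, B)))
Mul(Mul(Function('O')(-11), Mul(0, Pow(Function('U')(4), -1))), 209) = Mul(Mul(9, Mul(0, Pow(Add(-4, Mul(-6, 4)), -1))), 209) = Mul(Mul(9, Mul(0, Pow(Add(-4, -24), -1))), 209) = Mul(Mul(9, Mul(0, Pow(-28, -1))), 209) = Mul(Mul(9, Mul(0, Rational(-1, 28))), 209) = Mul(Mul(9, 0), 209) = Mul(0, 209) = 0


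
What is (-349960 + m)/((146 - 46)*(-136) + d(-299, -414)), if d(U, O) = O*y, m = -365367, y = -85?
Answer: -715327/21590 ≈ -33.132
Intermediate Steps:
d(U, O) = -85*O (d(U, O) = O*(-85) = -85*O)
(-349960 + m)/((146 - 46)*(-136) + d(-299, -414)) = (-349960 - 365367)/((146 - 46)*(-136) - 85*(-414)) = -715327/(100*(-136) + 35190) = -715327/(-13600 + 35190) = -715327/21590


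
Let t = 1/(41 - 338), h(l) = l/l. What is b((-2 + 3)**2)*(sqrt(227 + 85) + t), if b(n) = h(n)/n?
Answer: -1/297 + 2*sqrt(78) ≈ 17.660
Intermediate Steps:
h(l) = 1
b(n) = 1/n
t = -1/297 (t = 1/(-297) = -1/297 ≈ -0.0033670)
b((-2 + 3)**2)*(sqrt(227 + 85) + t) = (sqrt(227 + 85) - 1/297)/((-2 + 3)**2) = (sqrt(312) - 1/297)/(1**2) = (2*sqrt(78) - 1/297)/1 = 1*(-1/297 + 2*sqrt(78)) = -1/297 + 2*sqrt(78)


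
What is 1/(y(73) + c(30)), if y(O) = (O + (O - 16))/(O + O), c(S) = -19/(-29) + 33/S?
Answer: 21170/56007 ≈ 0.37799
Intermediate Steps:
c(S) = 19/29 + 33/S (c(S) = -19*(-1/29) + 33/S = 19/29 + 33/S)
y(O) = (-16 + 2*O)/(2*O) (y(O) = (O + (-16 + O))/((2*O)) = (-16 + 2*O)*(1/(2*O)) = (-16 + 2*O)/(2*O))
1/(y(73) + c(30)) = 1/((-8 + 73)/73 + (19/29 + 33/30)) = 1/((1/73)*65 + (19/29 + 33*(1/30))) = 1/(65/73 + (19/29 + 11/10)) = 1/(65/73 + 509/290) = 1/(56007/21170) = 21170/56007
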